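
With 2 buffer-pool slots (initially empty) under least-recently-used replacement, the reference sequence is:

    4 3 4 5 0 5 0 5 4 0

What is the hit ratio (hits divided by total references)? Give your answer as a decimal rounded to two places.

0.40

4 → miss, frames {4}
3 → miss, frames {4,3}
4 → hit
5 → miss, evict 3, frames {4,5}
0 → miss, evict 4, frames {5,0}
5 → hit
0 → hit
5 → hit
4 → miss, evict 0, frames {5,4}
0 → miss, evict 5, frames {4,0}
Hits: 4 of 10 references → 4/10 = 0.4000.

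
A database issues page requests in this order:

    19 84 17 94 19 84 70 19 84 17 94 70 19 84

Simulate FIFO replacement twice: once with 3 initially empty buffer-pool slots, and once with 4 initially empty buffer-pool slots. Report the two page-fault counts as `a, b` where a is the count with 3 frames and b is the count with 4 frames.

3 frames: F F F F F F F . . F F . F F → 11 faults.
4 frames: F F F F . . F F F F F F F F → 12 faults.
12 > 11: adding a frame increased faults — Belady's anomaly.

11, 12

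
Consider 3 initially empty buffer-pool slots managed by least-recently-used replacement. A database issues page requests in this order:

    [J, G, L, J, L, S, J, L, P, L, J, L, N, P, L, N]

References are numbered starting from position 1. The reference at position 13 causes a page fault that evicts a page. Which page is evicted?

pos 1: J -> miss, frames [J]
pos 2: G -> miss, frames [J, G]
pos 3: L -> miss, frames [J, G, L]
pos 4: J -> hit
pos 5: L -> hit
pos 6: S -> miss, evict G, frames [J, L, S]
pos 7: J -> hit
pos 8: L -> hit
pos 9: P -> miss, evict S, frames [J, L, P]
pos 10: L -> hit
pos 11: J -> hit
pos 12: L -> hit
pos 13: N -> miss, evict P, frames [J, L, N]
At position 13, page P is evicted.

P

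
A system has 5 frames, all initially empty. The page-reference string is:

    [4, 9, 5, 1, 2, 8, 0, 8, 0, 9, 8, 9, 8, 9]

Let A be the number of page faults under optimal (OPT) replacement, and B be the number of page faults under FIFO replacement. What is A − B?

Under OPT: F F F F F F F . . . . . . . → 7 faults.
Under FIFO: F F F F F F F . . F . . . . → 8 faults.
A − B = 7 − 8 = -1.

-1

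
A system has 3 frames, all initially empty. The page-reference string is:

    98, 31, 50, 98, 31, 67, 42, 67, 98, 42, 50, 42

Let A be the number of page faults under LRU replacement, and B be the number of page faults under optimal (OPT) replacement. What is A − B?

Under LRU: F F F . . F F . F . F . → 7 faults.
Under OPT: F F F . . F F . . . F . → 6 faults.
A − B = 7 − 6 = 1.

1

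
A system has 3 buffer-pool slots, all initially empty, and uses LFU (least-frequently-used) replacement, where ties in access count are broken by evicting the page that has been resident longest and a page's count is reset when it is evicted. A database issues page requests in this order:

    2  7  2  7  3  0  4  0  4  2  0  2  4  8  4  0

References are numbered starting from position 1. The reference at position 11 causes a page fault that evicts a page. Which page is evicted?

4

pos 1: 2 -> miss, frames [2]
pos 2: 7 -> miss, frames [2, 7]
pos 3: 2 -> hit
pos 4: 7 -> hit
pos 5: 3 -> miss, frames [2, 7, 3]
pos 6: 0 -> miss, evict 3, frames [2, 7, 0]
pos 7: 4 -> miss, evict 0, frames [2, 7, 4]
pos 8: 0 -> miss, evict 4, frames [2, 7, 0]
pos 9: 4 -> miss, evict 0, frames [2, 7, 4]
pos 10: 2 -> hit
pos 11: 0 -> miss, evict 4, frames [2, 7, 0]
At position 11, page 4 is evicted.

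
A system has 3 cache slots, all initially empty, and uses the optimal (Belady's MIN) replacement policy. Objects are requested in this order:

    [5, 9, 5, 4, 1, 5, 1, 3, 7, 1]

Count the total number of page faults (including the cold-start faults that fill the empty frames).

6

5 → miss, frames {5}
9 → miss, frames {5,9}
5 → hit
4 → miss, frames {5,9,4}
1 → miss, evict 4, frames {5,9,1}
5 → hit
1 → hit
3 → miss, evict 9, frames {5,1,3}
7 → miss, evict 3, frames {5,1,7}
1 → hit
Page faults: 6.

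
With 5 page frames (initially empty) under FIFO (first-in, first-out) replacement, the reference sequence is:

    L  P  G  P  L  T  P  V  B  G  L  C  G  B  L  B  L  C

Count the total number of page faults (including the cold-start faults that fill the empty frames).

L -> miss, frames [L]
P -> miss, frames [L, P]
G -> miss, frames [L, P, G]
P -> hit
L -> hit
T -> miss, frames [L, P, G, T]
P -> hit
V -> miss, frames [L, P, G, T, V]
B -> miss, evict L, frames [P, G, T, V, B]
G -> hit
L -> miss, evict P, frames [G, T, V, B, L]
C -> miss, evict G, frames [T, V, B, L, C]
G -> miss, evict T, frames [V, B, L, C, G]
B -> hit
L -> hit
B -> hit
L -> hit
C -> hit
Page faults: 9.

9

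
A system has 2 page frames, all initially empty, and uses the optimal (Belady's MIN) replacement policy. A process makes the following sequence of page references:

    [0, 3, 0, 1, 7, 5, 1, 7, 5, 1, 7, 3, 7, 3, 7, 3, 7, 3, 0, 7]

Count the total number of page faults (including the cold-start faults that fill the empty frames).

0: fault, frames [0]
3: fault, frames [0, 3]
0: hit
1: fault, evict 0, frames [3, 1]
7: fault, evict 3, frames [1, 7]
5: fault, evict 7, frames [1, 5]
1: hit
7: fault, evict 1, frames [5, 7]
5: hit
1: fault, evict 5, frames [7, 1]
7: hit
3: fault, evict 1, frames [7, 3]
7: hit
3: hit
7: hit
3: hit
7: hit
3: hit
0: fault, evict 3, frames [7, 0]
7: hit
Page faults: 9.

9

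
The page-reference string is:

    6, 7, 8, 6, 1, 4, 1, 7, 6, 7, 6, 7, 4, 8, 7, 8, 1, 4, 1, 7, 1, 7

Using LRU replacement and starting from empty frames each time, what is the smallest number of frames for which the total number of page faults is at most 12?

f=1: 22 faults
f=2: 14 faults
f=3: 12 faults
f=4: 8 faults
f=5: 5 faults
Smallest f with faults ≤ 12 is 3.

3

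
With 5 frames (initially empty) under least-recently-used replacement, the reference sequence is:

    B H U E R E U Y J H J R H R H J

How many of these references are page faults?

B -> miss, frames (B)
H -> miss, frames (B H)
U -> miss, frames (B H U)
E -> miss, frames (B H U E)
R -> miss, frames (B H U E R)
E -> hit
U -> hit
Y -> miss, evict B, frames (H R E U Y)
J -> miss, evict H, frames (R E U Y J)
H -> miss, evict R, frames (E U Y J H)
J -> hit
R -> miss, evict E, frames (U Y H J R)
H -> hit
R -> hit
H -> hit
J -> hit
Page faults: 9.

9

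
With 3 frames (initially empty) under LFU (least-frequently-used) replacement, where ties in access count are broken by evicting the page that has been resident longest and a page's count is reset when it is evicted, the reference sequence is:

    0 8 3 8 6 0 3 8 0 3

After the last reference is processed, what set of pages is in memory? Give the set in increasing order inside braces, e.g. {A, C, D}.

0 → fault, frames [0]
8 → fault, frames [0, 8]
3 → fault, frames [0, 8, 3]
8 → hit
6 → fault, evict 0, frames [8, 3, 6]
0 → fault, evict 3, frames [8, 6, 0]
3 → fault, evict 6, frames [8, 0, 3]
8 → hit
0 → hit
3 → hit

{0, 3, 8}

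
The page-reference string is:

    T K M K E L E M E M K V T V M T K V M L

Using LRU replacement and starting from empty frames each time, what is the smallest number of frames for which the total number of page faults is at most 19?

f=1: 20 faults
f=2: 15 faults
f=3: 14 faults
f=4: 8 faults
f=5: 8 faults
f=6: 6 faults
Smallest f with faults ≤ 19 is 2.

2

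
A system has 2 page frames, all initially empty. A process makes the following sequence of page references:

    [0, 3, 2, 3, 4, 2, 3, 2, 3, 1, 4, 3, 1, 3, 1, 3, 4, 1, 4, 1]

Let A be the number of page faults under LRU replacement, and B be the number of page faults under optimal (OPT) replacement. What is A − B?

Under LRU: F F F . F F F . . F F F F . . . F F . . → 12 faults.
Under OPT: F F F . F . F . . F F . F . . . F . . . → 9 faults.
A − B = 12 − 9 = 3.

3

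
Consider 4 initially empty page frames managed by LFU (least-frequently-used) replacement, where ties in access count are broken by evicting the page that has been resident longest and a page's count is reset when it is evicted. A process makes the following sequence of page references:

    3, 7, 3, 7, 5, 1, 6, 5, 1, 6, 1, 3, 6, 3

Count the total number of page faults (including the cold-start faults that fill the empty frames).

3 -> fault, frames {3}
7 -> fault, frames {3,7}
3 -> hit
7 -> hit
5 -> fault, frames {3,7,5}
1 -> fault, frames {3,7,5,1}
6 -> fault, evict 5, frames {3,7,1,6}
5 -> fault, evict 1, frames {3,7,6,5}
1 -> fault, evict 6, frames {3,7,5,1}
6 -> fault, evict 5, frames {3,7,1,6}
1 -> hit
3 -> hit
6 -> hit
3 -> hit
Page faults: 8.

8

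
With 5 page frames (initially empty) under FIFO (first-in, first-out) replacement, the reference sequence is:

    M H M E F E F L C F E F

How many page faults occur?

6

M → fault, frames [M]
H → fault, frames [M, H]
M → hit
E → fault, frames [M, H, E]
F → fault, frames [M, H, E, F]
E → hit
F → hit
L → fault, frames [M, H, E, F, L]
C → fault, evict M, frames [H, E, F, L, C]
F → hit
E → hit
F → hit
Page faults: 6.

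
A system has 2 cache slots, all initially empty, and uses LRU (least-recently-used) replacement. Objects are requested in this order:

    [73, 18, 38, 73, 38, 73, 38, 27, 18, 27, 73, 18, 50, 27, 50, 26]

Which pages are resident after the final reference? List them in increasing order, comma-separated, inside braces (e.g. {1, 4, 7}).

{26, 50}

73: fault, frames [73]
18: fault, frames [73, 18]
38: fault, evict 73, frames [18, 38]
73: fault, evict 18, frames [38, 73]
38: hit
73: hit
38: hit
27: fault, evict 73, frames [38, 27]
18: fault, evict 38, frames [27, 18]
27: hit
73: fault, evict 18, frames [27, 73]
18: fault, evict 27, frames [73, 18]
50: fault, evict 73, frames [18, 50]
27: fault, evict 18, frames [50, 27]
50: hit
26: fault, evict 27, frames [50, 26]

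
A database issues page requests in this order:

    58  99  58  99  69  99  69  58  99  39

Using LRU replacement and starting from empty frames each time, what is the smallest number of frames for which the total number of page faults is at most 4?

3

f=1: 10 faults
f=2: 6 faults
f=3: 4 faults
f=4: 4 faults
Smallest f with faults ≤ 4 is 3.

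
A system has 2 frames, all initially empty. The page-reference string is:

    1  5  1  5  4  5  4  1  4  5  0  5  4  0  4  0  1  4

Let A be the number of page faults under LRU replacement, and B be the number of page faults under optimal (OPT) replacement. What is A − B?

Under LRU: F F . . F . . F . F F . F F . . F F → 10 faults.
Under OPT: F F . . F . . F . F F . F . . . F . → 8 faults.
A − B = 10 − 8 = 2.

2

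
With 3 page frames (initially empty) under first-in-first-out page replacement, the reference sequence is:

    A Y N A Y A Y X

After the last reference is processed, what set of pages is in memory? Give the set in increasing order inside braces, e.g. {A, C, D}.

A -> fault, frames {A}
Y -> fault, frames {A,Y}
N -> fault, frames {A,Y,N}
A -> hit
Y -> hit
A -> hit
Y -> hit
X -> fault, evict A, frames {Y,N,X}

{N, X, Y}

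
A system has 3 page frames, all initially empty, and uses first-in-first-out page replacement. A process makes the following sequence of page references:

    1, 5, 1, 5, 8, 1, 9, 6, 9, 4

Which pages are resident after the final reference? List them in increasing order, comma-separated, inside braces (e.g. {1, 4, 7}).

{4, 6, 9}

1 → fault, frames {1}
5 → fault, frames {1,5}
1 → hit
5 → hit
8 → fault, frames {1,5,8}
1 → hit
9 → fault, evict 1, frames {5,8,9}
6 → fault, evict 5, frames {8,9,6}
9 → hit
4 → fault, evict 8, frames {9,6,4}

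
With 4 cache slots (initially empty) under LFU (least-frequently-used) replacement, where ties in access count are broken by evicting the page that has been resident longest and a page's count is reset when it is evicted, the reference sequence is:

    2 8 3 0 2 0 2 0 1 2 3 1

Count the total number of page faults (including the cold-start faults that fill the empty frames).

2: fault, frames {2}
8: fault, frames {2,8}
3: fault, frames {2,8,3}
0: fault, frames {2,8,3,0}
2: hit
0: hit
2: hit
0: hit
1: fault, evict 8, frames {2,3,0,1}
2: hit
3: hit
1: hit
Page faults: 5.

5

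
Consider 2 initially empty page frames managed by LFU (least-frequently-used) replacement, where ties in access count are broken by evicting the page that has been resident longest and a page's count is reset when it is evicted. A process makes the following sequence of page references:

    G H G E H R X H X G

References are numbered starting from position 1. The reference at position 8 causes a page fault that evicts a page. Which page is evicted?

X

pos 1: G → fault, frames (G)
pos 2: H → fault, frames (G H)
pos 3: G → hit
pos 4: E → fault, evict H, frames (G E)
pos 5: H → fault, evict E, frames (G H)
pos 6: R → fault, evict H, frames (G R)
pos 7: X → fault, evict R, frames (G X)
pos 8: H → fault, evict X, frames (G H)
At position 8, page X is evicted.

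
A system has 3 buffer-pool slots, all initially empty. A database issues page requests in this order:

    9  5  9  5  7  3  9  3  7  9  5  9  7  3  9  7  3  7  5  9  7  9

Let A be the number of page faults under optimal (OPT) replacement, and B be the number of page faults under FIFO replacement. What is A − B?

Under OPT: F F . . F F . . . . F . . F . . . . F . . . → 7 faults.
Under FIFO: F F . . F F F . . . F . F F F . . . F . F . → 11 faults.
A − B = 7 − 11 = -4.

-4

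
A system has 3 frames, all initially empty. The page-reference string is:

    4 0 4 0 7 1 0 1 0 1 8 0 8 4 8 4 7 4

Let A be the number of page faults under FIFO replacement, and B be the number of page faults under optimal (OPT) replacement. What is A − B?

2

Under FIFO: F F . . F F . . . . F F . F . . F . → 8 faults.
Under OPT: F F . . F F . . . . F . . . . . F . → 6 faults.
A − B = 8 − 6 = 2.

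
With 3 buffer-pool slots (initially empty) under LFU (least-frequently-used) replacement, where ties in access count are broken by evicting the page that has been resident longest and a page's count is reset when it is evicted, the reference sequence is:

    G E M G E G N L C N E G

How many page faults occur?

G -> miss, frames {G}
E -> miss, frames {G,E}
M -> miss, frames {G,E,M}
G -> hit
E -> hit
G -> hit
N -> miss, evict M, frames {G,E,N}
L -> miss, evict N, frames {G,E,L}
C -> miss, evict L, frames {G,E,C}
N -> miss, evict C, frames {G,E,N}
E -> hit
G -> hit
Page faults: 7.

7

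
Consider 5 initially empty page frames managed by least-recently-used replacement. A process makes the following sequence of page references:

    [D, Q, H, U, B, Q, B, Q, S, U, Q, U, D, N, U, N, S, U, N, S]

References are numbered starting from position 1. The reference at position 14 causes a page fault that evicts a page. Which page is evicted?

B

pos 1: D -> fault, frames {D}
pos 2: Q -> fault, frames {D,Q}
pos 3: H -> fault, frames {D,Q,H}
pos 4: U -> fault, frames {D,Q,H,U}
pos 5: B -> fault, frames {D,Q,H,U,B}
pos 6: Q -> hit
pos 7: B -> hit
pos 8: Q -> hit
pos 9: S -> fault, evict D, frames {H,U,B,Q,S}
pos 10: U -> hit
pos 11: Q -> hit
pos 12: U -> hit
pos 13: D -> fault, evict H, frames {B,S,Q,U,D}
pos 14: N -> fault, evict B, frames {S,Q,U,D,N}
At position 14, page B is evicted.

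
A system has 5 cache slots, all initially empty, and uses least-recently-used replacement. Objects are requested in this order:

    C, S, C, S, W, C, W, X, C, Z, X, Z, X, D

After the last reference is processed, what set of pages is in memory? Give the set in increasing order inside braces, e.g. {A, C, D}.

{C, D, W, X, Z}

C -> miss, frames {C}
S -> miss, frames {C,S}
C -> hit
S -> hit
W -> miss, frames {C,S,W}
C -> hit
W -> hit
X -> miss, frames {S,C,W,X}
C -> hit
Z -> miss, frames {S,W,X,C,Z}
X -> hit
Z -> hit
X -> hit
D -> miss, evict S, frames {W,C,Z,X,D}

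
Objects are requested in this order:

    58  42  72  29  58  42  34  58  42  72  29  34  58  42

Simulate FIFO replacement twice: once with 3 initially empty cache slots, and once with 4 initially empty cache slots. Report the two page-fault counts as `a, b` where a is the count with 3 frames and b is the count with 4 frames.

3 frames: F F F F F F F . . F F . F F → 11 faults.
4 frames: F F F F . . F F F F F F F F → 12 faults.
12 > 11: adding a frame increased faults — Belady's anomaly.

11, 12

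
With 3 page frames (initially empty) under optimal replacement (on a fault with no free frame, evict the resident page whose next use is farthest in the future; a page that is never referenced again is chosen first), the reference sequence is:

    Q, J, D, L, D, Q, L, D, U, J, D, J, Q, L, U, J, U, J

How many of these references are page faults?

Q: miss, frames {Q}
J: miss, frames {Q,J}
D: miss, frames {Q,J,D}
L: miss, evict J, frames {Q,D,L}
D: hit
Q: hit
L: hit
D: hit
U: miss, evict L, frames {Q,D,U}
J: miss, evict U, frames {Q,D,J}
D: hit
J: hit
Q: hit
L: miss, evict D, frames {Q,J,L}
U: miss, evict L, frames {Q,J,U}
J: hit
U: hit
J: hit
Page faults: 8.

8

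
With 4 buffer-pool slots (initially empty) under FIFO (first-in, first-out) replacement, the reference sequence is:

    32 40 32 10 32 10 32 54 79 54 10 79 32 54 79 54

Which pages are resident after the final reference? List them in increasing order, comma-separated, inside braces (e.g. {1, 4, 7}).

{10, 32, 54, 79}

32 → fault, frames (32)
40 → fault, frames (32 40)
32 → hit
10 → fault, frames (32 40 10)
32 → hit
10 → hit
32 → hit
54 → fault, frames (32 40 10 54)
79 → fault, evict 32, frames (40 10 54 79)
54 → hit
10 → hit
79 → hit
32 → fault, evict 40, frames (10 54 79 32)
54 → hit
79 → hit
54 → hit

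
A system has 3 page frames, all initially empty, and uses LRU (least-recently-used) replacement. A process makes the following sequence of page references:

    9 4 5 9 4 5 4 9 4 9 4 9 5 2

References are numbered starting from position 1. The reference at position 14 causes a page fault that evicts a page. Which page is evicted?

4

pos 1: 9 → miss, frames (9)
pos 2: 4 → miss, frames (9 4)
pos 3: 5 → miss, frames (9 4 5)
pos 4: 9 → hit
pos 5: 4 → hit
pos 6: 5 → hit
pos 7: 4 → hit
pos 8: 9 → hit
pos 9: 4 → hit
pos 10: 9 → hit
pos 11: 4 → hit
pos 12: 9 → hit
pos 13: 5 → hit
pos 14: 2 → miss, evict 4, frames (9 5 2)
At position 14, page 4 is evicted.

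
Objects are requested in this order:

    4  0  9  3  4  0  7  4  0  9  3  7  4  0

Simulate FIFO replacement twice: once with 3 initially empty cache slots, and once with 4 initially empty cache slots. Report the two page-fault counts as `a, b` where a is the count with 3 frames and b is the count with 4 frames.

3 frames: F F F F F F F . . F F . F F → 11 faults.
4 frames: F F F F . . F F F F F F F F → 12 faults.
12 > 11: adding a frame increased faults — Belady's anomaly.

11, 12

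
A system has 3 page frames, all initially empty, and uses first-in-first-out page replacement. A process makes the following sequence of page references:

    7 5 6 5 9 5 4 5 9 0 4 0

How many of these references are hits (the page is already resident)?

7 -> miss, frames {7}
5 -> miss, frames {7,5}
6 -> miss, frames {7,5,6}
5 -> hit
9 -> miss, evict 7, frames {5,6,9}
5 -> hit
4 -> miss, evict 5, frames {6,9,4}
5 -> miss, evict 6, frames {9,4,5}
9 -> hit
0 -> miss, evict 9, frames {4,5,0}
4 -> hit
0 -> hit
Hits: 5.

5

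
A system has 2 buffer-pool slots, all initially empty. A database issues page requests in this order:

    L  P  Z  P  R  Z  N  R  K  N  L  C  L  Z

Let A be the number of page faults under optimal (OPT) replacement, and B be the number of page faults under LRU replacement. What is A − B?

Under OPT: F F F . F . F . F . F F . F → 9 faults.
Under LRU: F F F . F F F F F F F F . F → 12 faults.
A − B = 9 − 12 = -3.

-3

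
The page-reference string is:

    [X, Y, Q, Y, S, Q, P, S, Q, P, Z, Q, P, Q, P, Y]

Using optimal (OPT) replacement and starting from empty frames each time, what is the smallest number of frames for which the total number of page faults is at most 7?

3

f=1: 16 faults
f=2: 9 faults
f=3: 7 faults
f=4: 6 faults
f=5: 6 faults
f=6: 6 faults
Smallest f with faults ≤ 7 is 3.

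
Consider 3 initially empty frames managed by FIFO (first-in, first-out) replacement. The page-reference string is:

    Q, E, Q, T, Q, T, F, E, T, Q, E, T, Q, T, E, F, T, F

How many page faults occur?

8

Q: fault, frames {Q}
E: fault, frames {Q,E}
Q: hit
T: fault, frames {Q,E,T}
Q: hit
T: hit
F: fault, evict Q, frames {E,T,F}
E: hit
T: hit
Q: fault, evict E, frames {T,F,Q}
E: fault, evict T, frames {F,Q,E}
T: fault, evict F, frames {Q,E,T}
Q: hit
T: hit
E: hit
F: fault, evict Q, frames {E,T,F}
T: hit
F: hit
Page faults: 8.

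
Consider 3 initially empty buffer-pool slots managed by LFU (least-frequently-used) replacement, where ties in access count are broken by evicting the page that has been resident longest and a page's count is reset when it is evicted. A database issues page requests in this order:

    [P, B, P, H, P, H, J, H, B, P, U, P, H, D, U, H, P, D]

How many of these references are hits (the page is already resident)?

9

P -> fault, frames (P)
B -> fault, frames (P B)
P -> hit
H -> fault, frames (P B H)
P -> hit
H -> hit
J -> fault, evict B, frames (P H J)
H -> hit
B -> fault, evict J, frames (P H B)
P -> hit
U -> fault, evict B, frames (P H U)
P -> hit
H -> hit
D -> fault, evict U, frames (P H D)
U -> fault, evict D, frames (P H U)
H -> hit
P -> hit
D -> fault, evict U, frames (P H D)
Hits: 9.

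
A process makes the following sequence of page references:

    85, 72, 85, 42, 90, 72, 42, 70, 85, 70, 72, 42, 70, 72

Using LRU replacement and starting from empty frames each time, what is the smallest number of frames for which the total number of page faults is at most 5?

f=1: 14 faults
f=2: 12 faults
f=3: 9 faults
f=4: 6 faults
f=5: 5 faults
Smallest f with faults ≤ 5 is 5.

5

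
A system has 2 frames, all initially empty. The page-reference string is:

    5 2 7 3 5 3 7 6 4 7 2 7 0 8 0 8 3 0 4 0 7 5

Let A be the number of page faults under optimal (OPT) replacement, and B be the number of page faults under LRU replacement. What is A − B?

Under OPT: F F F F . . F F F . F . F F . . F . F . F F → 14 faults.
Under LRU: F F F F F . F F F F F . F F . . F F F . F F → 17 faults.
A − B = 14 − 17 = -3.

-3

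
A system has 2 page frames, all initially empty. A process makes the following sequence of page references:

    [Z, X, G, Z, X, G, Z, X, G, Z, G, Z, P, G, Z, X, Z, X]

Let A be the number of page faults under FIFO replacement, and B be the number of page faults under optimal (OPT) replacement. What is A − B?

5

Under FIFO: F F F F F F F F F F . . F F F F . . → 14 faults.
Under OPT: F F F . F . F . F . . . F . F F . . → 9 faults.
A − B = 14 − 9 = 5.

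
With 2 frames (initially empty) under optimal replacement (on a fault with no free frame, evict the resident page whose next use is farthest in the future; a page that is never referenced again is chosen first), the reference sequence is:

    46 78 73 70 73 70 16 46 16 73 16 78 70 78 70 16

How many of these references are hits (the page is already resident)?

6

46 -> fault, frames [46]
78 -> fault, frames [46, 78]
73 -> fault, evict 78, frames [46, 73]
70 -> fault, evict 46, frames [73, 70]
73 -> hit
70 -> hit
16 -> fault, evict 70, frames [73, 16]
46 -> fault, evict 73, frames [16, 46]
16 -> hit
73 -> fault, evict 46, frames [16, 73]
16 -> hit
78 -> fault, evict 73, frames [16, 78]
70 -> fault, evict 16, frames [78, 70]
78 -> hit
70 -> hit
16 -> fault, evict 70, frames [78, 16]
Hits: 6.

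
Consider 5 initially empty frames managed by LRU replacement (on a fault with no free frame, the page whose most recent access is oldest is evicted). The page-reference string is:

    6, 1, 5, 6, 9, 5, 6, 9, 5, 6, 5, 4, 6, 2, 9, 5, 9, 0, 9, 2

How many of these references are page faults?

6: miss, frames (6)
1: miss, frames (6 1)
5: miss, frames (6 1 5)
6: hit
9: miss, frames (1 5 6 9)
5: hit
6: hit
9: hit
5: hit
6: hit
5: hit
4: miss, frames (1 9 6 5 4)
6: hit
2: miss, evict 1, frames (9 5 4 6 2)
9: hit
5: hit
9: hit
0: miss, evict 4, frames (6 2 5 9 0)
9: hit
2: hit
Page faults: 7.

7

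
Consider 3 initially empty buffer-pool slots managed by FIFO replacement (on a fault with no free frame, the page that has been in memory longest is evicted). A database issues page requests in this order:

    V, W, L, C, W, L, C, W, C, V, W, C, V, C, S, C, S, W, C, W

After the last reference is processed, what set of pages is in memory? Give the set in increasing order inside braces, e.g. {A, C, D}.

{C, S, W}

V: miss, frames (V)
W: miss, frames (V W)
L: miss, frames (V W L)
C: miss, evict V, frames (W L C)
W: hit
L: hit
C: hit
W: hit
C: hit
V: miss, evict W, frames (L C V)
W: miss, evict L, frames (C V W)
C: hit
V: hit
C: hit
S: miss, evict C, frames (V W S)
C: miss, evict V, frames (W S C)
S: hit
W: hit
C: hit
W: hit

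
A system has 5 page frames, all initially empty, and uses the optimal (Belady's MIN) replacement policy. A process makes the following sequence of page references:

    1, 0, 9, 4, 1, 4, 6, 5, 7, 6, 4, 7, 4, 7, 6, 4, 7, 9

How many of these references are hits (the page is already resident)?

1 → miss, frames {1}
0 → miss, frames {1,0}
9 → miss, frames {1,0,9}
4 → miss, frames {1,0,9,4}
1 → hit
4 → hit
6 → miss, frames {1,0,9,4,6}
5 → miss, evict 0, frames {1,9,4,6,5}
7 → miss, evict 5, frames {1,9,4,6,7}
6 → hit
4 → hit
7 → hit
4 → hit
7 → hit
6 → hit
4 → hit
7 → hit
9 → hit
Hits: 11.

11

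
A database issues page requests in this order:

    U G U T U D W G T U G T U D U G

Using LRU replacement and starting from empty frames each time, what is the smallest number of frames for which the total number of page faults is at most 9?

f=1: 16 faults
f=2: 13 faults
f=3: 10 faults
f=4: 9 faults
f=5: 5 faults
Smallest f with faults ≤ 9 is 4.

4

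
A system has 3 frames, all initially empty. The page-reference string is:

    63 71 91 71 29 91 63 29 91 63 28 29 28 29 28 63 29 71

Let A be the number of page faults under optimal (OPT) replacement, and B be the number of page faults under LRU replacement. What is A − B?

Under OPT: F F F . F . . . . . F . . . . . . F → 6 faults.
Under LRU: F F F . F . F . . . F F . . . . . F → 8 faults.
A − B = 6 − 8 = -2.

-2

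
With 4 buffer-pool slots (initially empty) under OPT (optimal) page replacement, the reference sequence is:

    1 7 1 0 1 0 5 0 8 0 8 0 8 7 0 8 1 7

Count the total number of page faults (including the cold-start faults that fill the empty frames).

1 -> fault, frames (1)
7 -> fault, frames (1 7)
1 -> hit
0 -> fault, frames (1 7 0)
1 -> hit
0 -> hit
5 -> fault, frames (1 7 0 5)
0 -> hit
8 -> fault, evict 5, frames (1 7 0 8)
0 -> hit
8 -> hit
0 -> hit
8 -> hit
7 -> hit
0 -> hit
8 -> hit
1 -> hit
7 -> hit
Page faults: 5.

5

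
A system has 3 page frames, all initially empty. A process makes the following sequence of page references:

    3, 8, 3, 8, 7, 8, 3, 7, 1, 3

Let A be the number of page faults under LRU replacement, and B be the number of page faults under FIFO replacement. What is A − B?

-1

Under LRU: F F . . F . . . F . → 4 faults.
Under FIFO: F F . . F . . . F F → 5 faults.
A − B = 4 − 5 = -1.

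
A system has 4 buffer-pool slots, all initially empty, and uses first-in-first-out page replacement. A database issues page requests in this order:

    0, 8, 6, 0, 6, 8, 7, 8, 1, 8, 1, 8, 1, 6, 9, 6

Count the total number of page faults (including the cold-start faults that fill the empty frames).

0 → miss, frames (0)
8 → miss, frames (0 8)
6 → miss, frames (0 8 6)
0 → hit
6 → hit
8 → hit
7 → miss, frames (0 8 6 7)
8 → hit
1 → miss, evict 0, frames (8 6 7 1)
8 → hit
1 → hit
8 → hit
1 → hit
6 → hit
9 → miss, evict 8, frames (6 7 1 9)
6 → hit
Page faults: 6.

6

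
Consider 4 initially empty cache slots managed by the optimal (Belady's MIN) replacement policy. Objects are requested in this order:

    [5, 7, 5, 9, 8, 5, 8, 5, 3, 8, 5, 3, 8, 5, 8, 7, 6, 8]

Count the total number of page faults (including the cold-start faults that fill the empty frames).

5 -> miss, frames [5]
7 -> miss, frames [5, 7]
5 -> hit
9 -> miss, frames [5, 7, 9]
8 -> miss, frames [5, 7, 9, 8]
5 -> hit
8 -> hit
5 -> hit
3 -> miss, evict 9, frames [5, 7, 8, 3]
8 -> hit
5 -> hit
3 -> hit
8 -> hit
5 -> hit
8 -> hit
7 -> hit
6 -> miss, evict 3, frames [5, 7, 8, 6]
8 -> hit
Page faults: 6.

6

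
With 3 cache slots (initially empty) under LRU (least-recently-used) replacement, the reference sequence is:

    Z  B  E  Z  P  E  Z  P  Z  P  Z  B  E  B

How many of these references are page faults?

Z → fault, frames [Z]
B → fault, frames [Z, B]
E → fault, frames [Z, B, E]
Z → hit
P → fault, evict B, frames [E, Z, P]
E → hit
Z → hit
P → hit
Z → hit
P → hit
Z → hit
B → fault, evict E, frames [P, Z, B]
E → fault, evict P, frames [Z, B, E]
B → hit
Page faults: 6.

6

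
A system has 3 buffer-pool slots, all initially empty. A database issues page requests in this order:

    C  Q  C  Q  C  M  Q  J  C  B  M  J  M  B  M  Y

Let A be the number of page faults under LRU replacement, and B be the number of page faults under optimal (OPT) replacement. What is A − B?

3

Under LRU: F F . . . F . F F F F F . . . F → 9 faults.
Under OPT: F F . . . F . F . F . . . . . F → 6 faults.
A − B = 9 − 6 = 3.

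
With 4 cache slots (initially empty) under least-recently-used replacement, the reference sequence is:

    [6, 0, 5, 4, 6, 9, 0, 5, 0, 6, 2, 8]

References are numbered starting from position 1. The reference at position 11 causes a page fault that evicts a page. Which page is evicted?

pos 1: 6: miss, frames (6)
pos 2: 0: miss, frames (6 0)
pos 3: 5: miss, frames (6 0 5)
pos 4: 4: miss, frames (6 0 5 4)
pos 5: 6: hit
pos 6: 9: miss, evict 0, frames (5 4 6 9)
pos 7: 0: miss, evict 5, frames (4 6 9 0)
pos 8: 5: miss, evict 4, frames (6 9 0 5)
pos 9: 0: hit
pos 10: 6: hit
pos 11: 2: miss, evict 9, frames (5 0 6 2)
At position 11, page 9 is evicted.

9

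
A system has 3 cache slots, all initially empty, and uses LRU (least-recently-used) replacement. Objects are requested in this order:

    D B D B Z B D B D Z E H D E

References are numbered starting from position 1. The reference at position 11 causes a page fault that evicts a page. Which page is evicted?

pos 1: D -> miss, frames {D}
pos 2: B -> miss, frames {D,B}
pos 3: D -> hit
pos 4: B -> hit
pos 5: Z -> miss, frames {D,B,Z}
pos 6: B -> hit
pos 7: D -> hit
pos 8: B -> hit
pos 9: D -> hit
pos 10: Z -> hit
pos 11: E -> miss, evict B, frames {D,Z,E}
At position 11, page B is evicted.

B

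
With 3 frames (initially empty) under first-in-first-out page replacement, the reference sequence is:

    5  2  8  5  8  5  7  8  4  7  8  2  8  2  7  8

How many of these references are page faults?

5 → miss, frames {5}
2 → miss, frames {5,2}
8 → miss, frames {5,2,8}
5 → hit
8 → hit
5 → hit
7 → miss, evict 5, frames {2,8,7}
8 → hit
4 → miss, evict 2, frames {8,7,4}
7 → hit
8 → hit
2 → miss, evict 8, frames {7,4,2}
8 → miss, evict 7, frames {4,2,8}
2 → hit
7 → miss, evict 4, frames {2,8,7}
8 → hit
Page faults: 8.

8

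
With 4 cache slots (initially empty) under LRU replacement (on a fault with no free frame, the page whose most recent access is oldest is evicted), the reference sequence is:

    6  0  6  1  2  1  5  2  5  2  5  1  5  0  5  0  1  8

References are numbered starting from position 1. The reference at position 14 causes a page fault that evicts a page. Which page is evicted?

pos 1: 6: fault, frames [6]
pos 2: 0: fault, frames [6, 0]
pos 3: 6: hit
pos 4: 1: fault, frames [0, 6, 1]
pos 5: 2: fault, frames [0, 6, 1, 2]
pos 6: 1: hit
pos 7: 5: fault, evict 0, frames [6, 2, 1, 5]
pos 8: 2: hit
pos 9: 5: hit
pos 10: 2: hit
pos 11: 5: hit
pos 12: 1: hit
pos 13: 5: hit
pos 14: 0: fault, evict 6, frames [2, 1, 5, 0]
At position 14, page 6 is evicted.

6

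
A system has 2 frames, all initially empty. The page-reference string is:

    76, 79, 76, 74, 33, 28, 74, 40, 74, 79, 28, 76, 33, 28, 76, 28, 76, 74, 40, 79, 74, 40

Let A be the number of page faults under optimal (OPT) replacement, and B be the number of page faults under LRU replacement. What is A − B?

-3

Under OPT: F F . F F F . F . F F F F . F . . F F F . F → 15 faults.
Under LRU: F F . F F F F F . F F F F F F . . F F F F F → 18 faults.
A − B = 15 − 18 = -3.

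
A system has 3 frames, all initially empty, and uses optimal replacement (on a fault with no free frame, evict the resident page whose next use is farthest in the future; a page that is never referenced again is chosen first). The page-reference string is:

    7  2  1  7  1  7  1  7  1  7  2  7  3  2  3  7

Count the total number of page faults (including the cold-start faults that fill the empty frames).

4

7 → fault, frames {7}
2 → fault, frames {7,2}
1 → fault, frames {7,2,1}
7 → hit
1 → hit
7 → hit
1 → hit
7 → hit
1 → hit
7 → hit
2 → hit
7 → hit
3 → fault, evict 1, frames {7,2,3}
2 → hit
3 → hit
7 → hit
Page faults: 4.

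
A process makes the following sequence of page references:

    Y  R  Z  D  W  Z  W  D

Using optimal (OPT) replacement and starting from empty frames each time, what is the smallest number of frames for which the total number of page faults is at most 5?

3

f=1: 8 faults
f=2: 6 faults
f=3: 5 faults
f=4: 5 faults
f=5: 5 faults
Smallest f with faults ≤ 5 is 3.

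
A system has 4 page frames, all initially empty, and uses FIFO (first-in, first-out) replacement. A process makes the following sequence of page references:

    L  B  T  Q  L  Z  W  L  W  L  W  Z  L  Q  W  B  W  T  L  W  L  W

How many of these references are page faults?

L -> fault, frames (L)
B -> fault, frames (L B)
T -> fault, frames (L B T)
Q -> fault, frames (L B T Q)
L -> hit
Z -> fault, evict L, frames (B T Q Z)
W -> fault, evict B, frames (T Q Z W)
L -> fault, evict T, frames (Q Z W L)
W -> hit
L -> hit
W -> hit
Z -> hit
L -> hit
Q -> hit
W -> hit
B -> fault, evict Q, frames (Z W L B)
W -> hit
T -> fault, evict Z, frames (W L B T)
L -> hit
W -> hit
L -> hit
W -> hit
Page faults: 9.

9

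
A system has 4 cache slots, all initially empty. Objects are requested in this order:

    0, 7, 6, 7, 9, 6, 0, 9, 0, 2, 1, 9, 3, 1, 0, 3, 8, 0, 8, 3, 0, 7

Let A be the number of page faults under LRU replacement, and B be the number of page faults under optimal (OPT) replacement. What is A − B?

Under LRU: F F F . F . . . . F F . F . F . F . . . . F → 10 faults.
Under OPT: F F F . F . . . . F F . F . . . F . . . . . → 8 faults.
A − B = 10 − 8 = 2.

2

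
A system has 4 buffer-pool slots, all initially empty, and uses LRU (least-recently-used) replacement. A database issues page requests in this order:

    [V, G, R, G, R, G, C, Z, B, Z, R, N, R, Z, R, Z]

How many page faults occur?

V → miss, frames (V)
G → miss, frames (V G)
R → miss, frames (V G R)
G → hit
R → hit
G → hit
C → miss, frames (V R G C)
Z → miss, evict V, frames (R G C Z)
B → miss, evict R, frames (G C Z B)
Z → hit
R → miss, evict G, frames (C B Z R)
N → miss, evict C, frames (B Z R N)
R → hit
Z → hit
R → hit
Z → hit
Page faults: 8.

8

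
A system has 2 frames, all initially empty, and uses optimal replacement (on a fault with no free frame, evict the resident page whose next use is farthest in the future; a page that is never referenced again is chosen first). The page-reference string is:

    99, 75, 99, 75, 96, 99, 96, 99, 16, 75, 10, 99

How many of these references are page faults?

6

99 -> miss, frames {99}
75 -> miss, frames {99,75}
99 -> hit
75 -> hit
96 -> miss, evict 75, frames {99,96}
99 -> hit
96 -> hit
99 -> hit
16 -> miss, evict 96, frames {99,16}
75 -> miss, evict 16, frames {99,75}
10 -> miss, evict 75, frames {99,10}
99 -> hit
Page faults: 6.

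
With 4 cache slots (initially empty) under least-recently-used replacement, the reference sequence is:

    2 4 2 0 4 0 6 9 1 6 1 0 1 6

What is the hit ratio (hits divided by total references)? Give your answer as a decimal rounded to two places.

2: fault, frames {2}
4: fault, frames {2,4}
2: hit
0: fault, frames {4,2,0}
4: hit
0: hit
6: fault, frames {2,4,0,6}
9: fault, evict 2, frames {4,0,6,9}
1: fault, evict 4, frames {0,6,9,1}
6: hit
1: hit
0: hit
1: hit
6: hit
Hits: 8 of 14 references → 8/14 = 0.5714.

0.57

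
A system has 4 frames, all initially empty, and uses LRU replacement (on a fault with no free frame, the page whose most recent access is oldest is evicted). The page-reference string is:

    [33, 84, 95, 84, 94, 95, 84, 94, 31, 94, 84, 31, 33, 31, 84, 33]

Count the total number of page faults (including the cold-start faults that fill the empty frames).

6

33: miss, frames [33]
84: miss, frames [33, 84]
95: miss, frames [33, 84, 95]
84: hit
94: miss, frames [33, 95, 84, 94]
95: hit
84: hit
94: hit
31: miss, evict 33, frames [95, 84, 94, 31]
94: hit
84: hit
31: hit
33: miss, evict 95, frames [94, 84, 31, 33]
31: hit
84: hit
33: hit
Page faults: 6.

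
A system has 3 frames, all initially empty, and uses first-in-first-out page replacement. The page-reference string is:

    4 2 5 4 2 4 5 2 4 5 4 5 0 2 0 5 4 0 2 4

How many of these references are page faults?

6

4 → fault, frames {4}
2 → fault, frames {4,2}
5 → fault, frames {4,2,5}
4 → hit
2 → hit
4 → hit
5 → hit
2 → hit
4 → hit
5 → hit
4 → hit
5 → hit
0 → fault, evict 4, frames {2,5,0}
2 → hit
0 → hit
5 → hit
4 → fault, evict 2, frames {5,0,4}
0 → hit
2 → fault, evict 5, frames {0,4,2}
4 → hit
Page faults: 6.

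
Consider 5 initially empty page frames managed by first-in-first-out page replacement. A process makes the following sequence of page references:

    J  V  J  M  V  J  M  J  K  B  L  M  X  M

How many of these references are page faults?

J -> fault, frames (J)
V -> fault, frames (J V)
J -> hit
M -> fault, frames (J V M)
V -> hit
J -> hit
M -> hit
J -> hit
K -> fault, frames (J V M K)
B -> fault, frames (J V M K B)
L -> fault, evict J, frames (V M K B L)
M -> hit
X -> fault, evict V, frames (M K B L X)
M -> hit
Page faults: 7.

7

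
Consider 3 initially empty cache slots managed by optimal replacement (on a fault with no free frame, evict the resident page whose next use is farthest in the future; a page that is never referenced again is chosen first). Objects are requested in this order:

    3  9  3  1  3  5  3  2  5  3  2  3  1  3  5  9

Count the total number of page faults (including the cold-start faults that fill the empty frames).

7

3 -> fault, frames [3]
9 -> fault, frames [3, 9]
3 -> hit
1 -> fault, frames [3, 9, 1]
3 -> hit
5 -> fault, evict 9, frames [3, 1, 5]
3 -> hit
2 -> fault, evict 1, frames [3, 5, 2]
5 -> hit
3 -> hit
2 -> hit
3 -> hit
1 -> fault, evict 2, frames [3, 5, 1]
3 -> hit
5 -> hit
9 -> fault, evict 1, frames [3, 5, 9]
Page faults: 7.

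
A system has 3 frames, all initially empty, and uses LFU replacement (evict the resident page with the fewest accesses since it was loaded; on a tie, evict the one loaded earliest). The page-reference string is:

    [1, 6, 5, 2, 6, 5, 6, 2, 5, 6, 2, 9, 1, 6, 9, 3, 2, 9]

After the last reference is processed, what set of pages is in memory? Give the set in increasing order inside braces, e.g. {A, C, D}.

1: miss, frames (1)
6: miss, frames (1 6)
5: miss, frames (1 6 5)
2: miss, evict 1, frames (6 5 2)
6: hit
5: hit
6: hit
2: hit
5: hit
6: hit
2: hit
9: miss, evict 5, frames (6 2 9)
1: miss, evict 9, frames (6 2 1)
6: hit
9: miss, evict 1, frames (6 2 9)
3: miss, evict 9, frames (6 2 3)
2: hit
9: miss, evict 3, frames (6 2 9)

{2, 6, 9}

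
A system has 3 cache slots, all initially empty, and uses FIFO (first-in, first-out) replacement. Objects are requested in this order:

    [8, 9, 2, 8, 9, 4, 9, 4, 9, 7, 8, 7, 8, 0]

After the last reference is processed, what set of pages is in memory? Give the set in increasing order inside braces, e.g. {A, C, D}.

{0, 7, 8}

8: miss, frames {8}
9: miss, frames {8,9}
2: miss, frames {8,9,2}
8: hit
9: hit
4: miss, evict 8, frames {9,2,4}
9: hit
4: hit
9: hit
7: miss, evict 9, frames {2,4,7}
8: miss, evict 2, frames {4,7,8}
7: hit
8: hit
0: miss, evict 4, frames {7,8,0}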